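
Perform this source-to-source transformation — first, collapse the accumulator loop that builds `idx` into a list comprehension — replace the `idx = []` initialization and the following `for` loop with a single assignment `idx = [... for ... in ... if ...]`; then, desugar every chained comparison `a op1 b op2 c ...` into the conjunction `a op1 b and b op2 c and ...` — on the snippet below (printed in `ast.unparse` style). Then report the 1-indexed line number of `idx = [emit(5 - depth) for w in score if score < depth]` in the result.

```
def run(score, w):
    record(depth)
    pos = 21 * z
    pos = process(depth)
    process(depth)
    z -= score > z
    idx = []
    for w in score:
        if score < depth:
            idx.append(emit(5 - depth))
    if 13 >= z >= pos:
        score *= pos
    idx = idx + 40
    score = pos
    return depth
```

7

Transformed code:
def run(score, w):
    record(depth)
    pos = 21 * z
    pos = process(depth)
    process(depth)
    z -= score > z
    idx = [emit(5 - depth) for w in score if score < depth]
    if 13 >= z and z >= pos:
        score *= pos
    idx = idx + 40
    score = pos
    return depth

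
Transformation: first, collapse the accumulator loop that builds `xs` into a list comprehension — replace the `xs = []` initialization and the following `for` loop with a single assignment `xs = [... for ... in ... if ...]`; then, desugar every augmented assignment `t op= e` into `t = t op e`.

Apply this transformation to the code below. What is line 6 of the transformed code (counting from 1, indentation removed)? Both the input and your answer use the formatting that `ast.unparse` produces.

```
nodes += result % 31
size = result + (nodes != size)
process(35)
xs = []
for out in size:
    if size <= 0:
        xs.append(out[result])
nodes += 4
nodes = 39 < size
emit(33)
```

nodes = 39 < size

Transformed code:
nodes = nodes + result % 31
size = result + (nodes != size)
process(35)
xs = [out[result] for out in size if size <= 0]
nodes = nodes + 4
nodes = 39 < size
emit(33)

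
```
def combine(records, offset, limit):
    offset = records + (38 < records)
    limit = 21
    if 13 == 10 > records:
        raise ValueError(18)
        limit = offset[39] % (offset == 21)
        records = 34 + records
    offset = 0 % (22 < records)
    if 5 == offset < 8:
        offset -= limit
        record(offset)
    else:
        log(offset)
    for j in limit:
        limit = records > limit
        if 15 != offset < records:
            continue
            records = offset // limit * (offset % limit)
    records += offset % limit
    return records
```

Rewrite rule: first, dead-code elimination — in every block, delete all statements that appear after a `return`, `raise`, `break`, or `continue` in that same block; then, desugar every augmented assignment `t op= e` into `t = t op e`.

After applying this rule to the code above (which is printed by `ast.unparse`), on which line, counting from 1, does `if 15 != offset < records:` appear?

14

Transformed code:
def combine(records, offset, limit):
    offset = records + (38 < records)
    limit = 21
    if 13 == 10 > records:
        raise ValueError(18)
    offset = 0 % (22 < records)
    if 5 == offset < 8:
        offset = offset - limit
        record(offset)
    else:
        log(offset)
    for j in limit:
        limit = records > limit
        if 15 != offset < records:
            continue
    records = records + offset % limit
    return records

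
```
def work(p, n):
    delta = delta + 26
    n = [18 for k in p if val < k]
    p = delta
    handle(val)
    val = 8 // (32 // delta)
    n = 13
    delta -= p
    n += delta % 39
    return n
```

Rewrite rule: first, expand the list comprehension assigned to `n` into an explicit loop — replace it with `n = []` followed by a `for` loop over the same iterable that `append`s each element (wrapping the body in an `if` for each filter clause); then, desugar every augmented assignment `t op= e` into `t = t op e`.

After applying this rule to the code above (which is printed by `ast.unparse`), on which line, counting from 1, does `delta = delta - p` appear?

Transformed code:
def work(p, n):
    delta = delta + 26
    n = []
    for k in p:
        if val < k:
            n.append(18)
    p = delta
    handle(val)
    val = 8 // (32 // delta)
    n = 13
    delta = delta - p
    n = n + delta % 39
    return n

11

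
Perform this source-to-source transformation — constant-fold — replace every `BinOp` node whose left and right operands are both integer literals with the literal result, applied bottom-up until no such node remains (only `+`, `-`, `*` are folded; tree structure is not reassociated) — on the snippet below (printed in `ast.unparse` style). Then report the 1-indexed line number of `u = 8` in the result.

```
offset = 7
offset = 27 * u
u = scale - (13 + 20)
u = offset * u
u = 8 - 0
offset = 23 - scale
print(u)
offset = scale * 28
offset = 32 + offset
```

Transformed code:
offset = 7
offset = 27 * u
u = scale - 33
u = offset * u
u = 8
offset = 23 - scale
print(u)
offset = scale * 28
offset = 32 + offset

5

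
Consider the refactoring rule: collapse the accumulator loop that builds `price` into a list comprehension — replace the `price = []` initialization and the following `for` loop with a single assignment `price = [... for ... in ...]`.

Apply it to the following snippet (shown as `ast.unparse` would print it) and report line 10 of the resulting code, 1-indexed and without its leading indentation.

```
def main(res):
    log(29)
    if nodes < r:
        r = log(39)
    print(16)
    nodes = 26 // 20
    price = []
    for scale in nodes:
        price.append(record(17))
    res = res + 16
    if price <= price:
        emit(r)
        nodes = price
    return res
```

emit(r)

Transformed code:
def main(res):
    log(29)
    if nodes < r:
        r = log(39)
    print(16)
    nodes = 26 // 20
    price = [record(17) for scale in nodes]
    res = res + 16
    if price <= price:
        emit(r)
        nodes = price
    return res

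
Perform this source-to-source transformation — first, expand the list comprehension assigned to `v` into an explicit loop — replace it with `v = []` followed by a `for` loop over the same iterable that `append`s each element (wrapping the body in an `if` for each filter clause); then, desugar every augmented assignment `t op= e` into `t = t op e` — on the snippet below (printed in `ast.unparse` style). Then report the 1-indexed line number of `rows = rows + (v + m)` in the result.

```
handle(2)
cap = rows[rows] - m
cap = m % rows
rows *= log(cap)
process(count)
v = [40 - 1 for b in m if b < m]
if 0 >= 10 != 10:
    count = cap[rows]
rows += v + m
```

12

Transformed code:
handle(2)
cap = rows[rows] - m
cap = m % rows
rows = rows * log(cap)
process(count)
v = []
for b in m:
    if b < m:
        v.append(40 - 1)
if 0 >= 10 != 10:
    count = cap[rows]
rows = rows + (v + m)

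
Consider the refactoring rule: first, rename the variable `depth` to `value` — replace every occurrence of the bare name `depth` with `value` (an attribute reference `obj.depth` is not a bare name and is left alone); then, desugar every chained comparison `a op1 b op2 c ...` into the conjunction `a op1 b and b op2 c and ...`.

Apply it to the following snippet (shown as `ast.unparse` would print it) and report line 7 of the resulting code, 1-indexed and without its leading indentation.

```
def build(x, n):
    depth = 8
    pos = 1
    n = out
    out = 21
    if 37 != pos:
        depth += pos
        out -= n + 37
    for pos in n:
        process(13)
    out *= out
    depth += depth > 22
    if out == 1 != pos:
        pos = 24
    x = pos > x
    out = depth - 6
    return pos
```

Transformed code:
def build(x, n):
    value = 8
    pos = 1
    n = out
    out = 21
    if 37 != pos:
        value += pos
        out -= n + 37
    for pos in n:
        process(13)
    out *= out
    value += value > 22
    if out == 1 and 1 != pos:
        pos = 24
    x = pos > x
    out = value - 6
    return pos

value += pos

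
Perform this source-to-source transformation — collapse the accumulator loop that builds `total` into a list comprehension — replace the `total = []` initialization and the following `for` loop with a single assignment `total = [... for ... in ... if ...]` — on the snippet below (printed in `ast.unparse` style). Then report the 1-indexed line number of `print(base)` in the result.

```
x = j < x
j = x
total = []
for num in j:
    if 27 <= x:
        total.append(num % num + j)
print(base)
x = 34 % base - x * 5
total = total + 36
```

4

Transformed code:
x = j < x
j = x
total = [num % num + j for num in j if 27 <= x]
print(base)
x = 34 % base - x * 5
total = total + 36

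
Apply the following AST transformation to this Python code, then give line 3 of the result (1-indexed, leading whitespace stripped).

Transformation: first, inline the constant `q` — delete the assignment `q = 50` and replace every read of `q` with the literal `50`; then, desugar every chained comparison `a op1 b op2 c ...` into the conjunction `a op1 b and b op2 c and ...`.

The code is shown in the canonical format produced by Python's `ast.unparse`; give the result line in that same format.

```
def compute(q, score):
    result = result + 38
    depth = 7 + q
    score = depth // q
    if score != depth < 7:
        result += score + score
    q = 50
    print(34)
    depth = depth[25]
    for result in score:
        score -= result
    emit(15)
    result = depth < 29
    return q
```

Transformed code:
def compute(q, score):
    result = result + 38
    depth = 7 + 50
    score = depth // 50
    if score != depth and depth < 7:
        result += score + score
    print(34)
    depth = depth[25]
    for result in score:
        score -= result
    emit(15)
    result = depth < 29
    return 50

depth = 7 + 50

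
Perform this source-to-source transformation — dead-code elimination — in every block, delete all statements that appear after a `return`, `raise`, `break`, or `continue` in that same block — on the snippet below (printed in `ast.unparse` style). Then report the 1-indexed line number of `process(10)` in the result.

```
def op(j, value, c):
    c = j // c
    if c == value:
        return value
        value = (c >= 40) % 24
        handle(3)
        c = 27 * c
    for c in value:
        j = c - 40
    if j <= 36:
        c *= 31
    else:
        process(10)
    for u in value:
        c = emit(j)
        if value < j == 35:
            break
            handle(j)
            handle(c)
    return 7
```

10

Transformed code:
def op(j, value, c):
    c = j // c
    if c == value:
        return value
    for c in value:
        j = c - 40
    if j <= 36:
        c *= 31
    else:
        process(10)
    for u in value:
        c = emit(j)
        if value < j == 35:
            break
    return 7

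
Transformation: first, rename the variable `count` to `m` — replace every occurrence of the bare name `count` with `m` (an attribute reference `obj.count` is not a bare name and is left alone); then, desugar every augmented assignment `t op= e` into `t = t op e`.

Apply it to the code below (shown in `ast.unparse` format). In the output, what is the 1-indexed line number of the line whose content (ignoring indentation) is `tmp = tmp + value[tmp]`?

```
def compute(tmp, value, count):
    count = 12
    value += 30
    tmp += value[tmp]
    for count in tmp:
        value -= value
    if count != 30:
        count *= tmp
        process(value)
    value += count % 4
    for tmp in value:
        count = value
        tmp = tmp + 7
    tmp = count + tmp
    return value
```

4

Transformed code:
def compute(tmp, value, m):
    m = 12
    value = value + 30
    tmp = tmp + value[tmp]
    for m in tmp:
        value = value - value
    if m != 30:
        m = m * tmp
        process(value)
    value = value + m % 4
    for tmp in value:
        m = value
        tmp = tmp + 7
    tmp = m + tmp
    return value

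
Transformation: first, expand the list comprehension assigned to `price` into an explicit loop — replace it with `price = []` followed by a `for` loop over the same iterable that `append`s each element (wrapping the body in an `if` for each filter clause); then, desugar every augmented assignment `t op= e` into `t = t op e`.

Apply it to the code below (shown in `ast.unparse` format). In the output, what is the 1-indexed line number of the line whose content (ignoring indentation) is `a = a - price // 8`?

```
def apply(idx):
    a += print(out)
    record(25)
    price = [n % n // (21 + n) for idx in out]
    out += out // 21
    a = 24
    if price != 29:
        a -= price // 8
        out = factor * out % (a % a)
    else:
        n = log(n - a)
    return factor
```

Transformed code:
def apply(idx):
    a = a + print(out)
    record(25)
    price = []
    for idx in out:
        price.append(n % n // (21 + n))
    out = out + out // 21
    a = 24
    if price != 29:
        a = a - price // 8
        out = factor * out % (a % a)
    else:
        n = log(n - a)
    return factor

10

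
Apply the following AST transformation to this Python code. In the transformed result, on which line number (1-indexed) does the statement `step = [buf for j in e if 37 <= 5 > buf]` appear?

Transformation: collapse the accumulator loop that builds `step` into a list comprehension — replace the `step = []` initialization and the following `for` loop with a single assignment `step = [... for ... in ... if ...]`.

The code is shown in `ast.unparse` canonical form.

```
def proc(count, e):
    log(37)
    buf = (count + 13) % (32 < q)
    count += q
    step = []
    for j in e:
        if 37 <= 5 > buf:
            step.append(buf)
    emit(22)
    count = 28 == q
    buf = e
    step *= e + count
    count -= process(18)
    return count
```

5

Transformed code:
def proc(count, e):
    log(37)
    buf = (count + 13) % (32 < q)
    count += q
    step = [buf for j in e if 37 <= 5 > buf]
    emit(22)
    count = 28 == q
    buf = e
    step *= e + count
    count -= process(18)
    return count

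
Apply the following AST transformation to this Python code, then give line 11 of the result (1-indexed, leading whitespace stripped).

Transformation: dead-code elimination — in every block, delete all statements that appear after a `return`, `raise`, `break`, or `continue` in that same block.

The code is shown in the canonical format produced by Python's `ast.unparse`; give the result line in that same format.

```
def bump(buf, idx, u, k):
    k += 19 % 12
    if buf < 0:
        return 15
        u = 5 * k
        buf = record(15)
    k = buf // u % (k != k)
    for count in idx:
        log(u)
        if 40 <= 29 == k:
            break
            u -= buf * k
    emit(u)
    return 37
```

return 37

Transformed code:
def bump(buf, idx, u, k):
    k += 19 % 12
    if buf < 0:
        return 15
    k = buf // u % (k != k)
    for count in idx:
        log(u)
        if 40 <= 29 == k:
            break
    emit(u)
    return 37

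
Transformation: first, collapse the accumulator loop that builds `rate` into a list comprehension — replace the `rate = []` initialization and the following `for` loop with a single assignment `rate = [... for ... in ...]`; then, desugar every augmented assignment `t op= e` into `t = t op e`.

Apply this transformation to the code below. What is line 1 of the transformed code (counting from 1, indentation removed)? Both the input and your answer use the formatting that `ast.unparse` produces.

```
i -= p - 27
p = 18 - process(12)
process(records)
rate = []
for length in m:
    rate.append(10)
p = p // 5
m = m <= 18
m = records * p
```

Transformed code:
i = i - (p - 27)
p = 18 - process(12)
process(records)
rate = [10 for length in m]
p = p // 5
m = m <= 18
m = records * p

i = i - (p - 27)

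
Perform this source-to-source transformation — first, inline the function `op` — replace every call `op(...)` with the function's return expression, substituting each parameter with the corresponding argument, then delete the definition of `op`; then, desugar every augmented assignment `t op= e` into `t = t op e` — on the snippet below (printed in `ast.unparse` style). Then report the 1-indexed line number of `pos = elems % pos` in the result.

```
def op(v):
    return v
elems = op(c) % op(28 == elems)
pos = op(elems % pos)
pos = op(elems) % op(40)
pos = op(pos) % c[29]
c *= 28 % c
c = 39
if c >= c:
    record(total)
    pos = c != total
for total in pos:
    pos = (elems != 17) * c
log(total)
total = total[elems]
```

2

Transformed code:
elems = c % (28 == elems)
pos = elems % pos
pos = elems % 40
pos = pos % c[29]
c = c * (28 % c)
c = 39
if c >= c:
    record(total)
    pos = c != total
for total in pos:
    pos = (elems != 17) * c
log(total)
total = total[elems]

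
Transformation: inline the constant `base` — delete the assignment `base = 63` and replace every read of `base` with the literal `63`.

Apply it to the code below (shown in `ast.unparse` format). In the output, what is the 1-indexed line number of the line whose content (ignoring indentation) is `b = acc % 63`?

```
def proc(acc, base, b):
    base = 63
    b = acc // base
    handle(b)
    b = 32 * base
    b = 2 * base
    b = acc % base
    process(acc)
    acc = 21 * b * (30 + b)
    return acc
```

Transformed code:
def proc(acc, base, b):
    b = acc // 63
    handle(b)
    b = 32 * 63
    b = 2 * 63
    b = acc % 63
    process(acc)
    acc = 21 * b * (30 + b)
    return acc

6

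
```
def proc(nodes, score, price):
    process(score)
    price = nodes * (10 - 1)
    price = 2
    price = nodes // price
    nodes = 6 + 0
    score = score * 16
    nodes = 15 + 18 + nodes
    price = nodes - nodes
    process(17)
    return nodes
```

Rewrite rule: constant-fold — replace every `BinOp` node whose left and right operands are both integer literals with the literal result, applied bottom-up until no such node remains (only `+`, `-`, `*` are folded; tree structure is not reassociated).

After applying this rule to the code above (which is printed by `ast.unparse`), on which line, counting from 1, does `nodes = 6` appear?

Transformed code:
def proc(nodes, score, price):
    process(score)
    price = nodes * 9
    price = 2
    price = nodes // price
    nodes = 6
    score = score * 16
    nodes = 33 + nodes
    price = nodes - nodes
    process(17)
    return nodes

6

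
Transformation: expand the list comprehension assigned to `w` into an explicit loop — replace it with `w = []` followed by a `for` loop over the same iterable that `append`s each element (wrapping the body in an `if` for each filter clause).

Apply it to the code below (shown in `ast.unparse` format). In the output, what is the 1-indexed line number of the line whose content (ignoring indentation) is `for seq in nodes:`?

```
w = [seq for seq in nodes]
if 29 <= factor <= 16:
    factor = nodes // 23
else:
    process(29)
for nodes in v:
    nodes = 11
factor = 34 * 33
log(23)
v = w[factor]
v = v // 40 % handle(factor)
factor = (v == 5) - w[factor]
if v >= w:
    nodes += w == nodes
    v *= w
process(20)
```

2

Transformed code:
w = []
for seq in nodes:
    w.append(seq)
if 29 <= factor <= 16:
    factor = nodes // 23
else:
    process(29)
for nodes in v:
    nodes = 11
factor = 34 * 33
log(23)
v = w[factor]
v = v // 40 % handle(factor)
factor = (v == 5) - w[factor]
if v >= w:
    nodes += w == nodes
    v *= w
process(20)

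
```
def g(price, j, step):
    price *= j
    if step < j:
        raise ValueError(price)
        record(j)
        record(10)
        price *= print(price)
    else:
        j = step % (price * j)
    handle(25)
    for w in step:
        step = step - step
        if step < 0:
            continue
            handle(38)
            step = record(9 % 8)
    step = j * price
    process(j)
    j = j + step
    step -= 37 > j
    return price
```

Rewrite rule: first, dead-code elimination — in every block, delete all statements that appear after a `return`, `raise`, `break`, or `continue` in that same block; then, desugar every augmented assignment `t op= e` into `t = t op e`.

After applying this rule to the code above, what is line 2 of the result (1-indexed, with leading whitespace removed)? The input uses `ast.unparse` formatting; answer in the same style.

Transformed code:
def g(price, j, step):
    price = price * j
    if step < j:
        raise ValueError(price)
    else:
        j = step % (price * j)
    handle(25)
    for w in step:
        step = step - step
        if step < 0:
            continue
    step = j * price
    process(j)
    j = j + step
    step = step - (37 > j)
    return price

price = price * j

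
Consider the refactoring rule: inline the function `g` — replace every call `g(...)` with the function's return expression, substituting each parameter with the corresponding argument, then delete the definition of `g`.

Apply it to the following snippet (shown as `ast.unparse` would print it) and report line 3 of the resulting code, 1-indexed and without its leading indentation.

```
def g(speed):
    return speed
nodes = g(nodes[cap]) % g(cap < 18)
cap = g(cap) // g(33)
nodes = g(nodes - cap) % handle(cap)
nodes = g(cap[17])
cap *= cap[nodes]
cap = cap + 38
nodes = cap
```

Transformed code:
nodes = nodes[cap] % (cap < 18)
cap = cap // 33
nodes = (nodes - cap) % handle(cap)
nodes = cap[17]
cap *= cap[nodes]
cap = cap + 38
nodes = cap

nodes = (nodes - cap) % handle(cap)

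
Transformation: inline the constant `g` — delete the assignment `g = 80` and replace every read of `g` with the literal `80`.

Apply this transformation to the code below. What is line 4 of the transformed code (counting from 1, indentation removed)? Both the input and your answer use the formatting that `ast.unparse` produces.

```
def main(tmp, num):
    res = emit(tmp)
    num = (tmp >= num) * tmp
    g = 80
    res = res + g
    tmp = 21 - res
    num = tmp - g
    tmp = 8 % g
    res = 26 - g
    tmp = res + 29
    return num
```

Transformed code:
def main(tmp, num):
    res = emit(tmp)
    num = (tmp >= num) * tmp
    res = res + 80
    tmp = 21 - res
    num = tmp - 80
    tmp = 8 % 80
    res = 26 - 80
    tmp = res + 29
    return num

res = res + 80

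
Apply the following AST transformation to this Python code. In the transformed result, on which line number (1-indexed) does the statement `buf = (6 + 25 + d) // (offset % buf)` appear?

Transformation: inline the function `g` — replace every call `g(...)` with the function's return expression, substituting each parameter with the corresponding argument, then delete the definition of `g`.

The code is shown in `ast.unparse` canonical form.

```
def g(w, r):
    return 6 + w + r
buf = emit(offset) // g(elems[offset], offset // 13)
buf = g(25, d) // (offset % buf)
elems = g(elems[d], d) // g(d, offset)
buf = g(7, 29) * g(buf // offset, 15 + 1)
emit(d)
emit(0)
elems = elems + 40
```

2

Transformed code:
buf = emit(offset) // (6 + elems[offset] + offset // 13)
buf = (6 + 25 + d) // (offset % buf)
elems = (6 + elems[d] + d) // (6 + d + offset)
buf = (6 + 7 + 29) * (6 + buf // offset + (15 + 1))
emit(d)
emit(0)
elems = elems + 40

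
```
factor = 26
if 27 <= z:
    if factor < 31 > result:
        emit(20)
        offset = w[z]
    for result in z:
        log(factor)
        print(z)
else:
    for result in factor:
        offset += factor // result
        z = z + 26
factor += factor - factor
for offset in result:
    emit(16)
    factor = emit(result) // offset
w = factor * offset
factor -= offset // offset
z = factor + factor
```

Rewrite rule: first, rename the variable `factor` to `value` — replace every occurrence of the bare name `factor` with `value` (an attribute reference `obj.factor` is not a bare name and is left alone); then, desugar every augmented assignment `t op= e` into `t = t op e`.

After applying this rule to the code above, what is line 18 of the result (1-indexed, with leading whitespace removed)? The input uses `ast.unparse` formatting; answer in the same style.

Transformed code:
value = 26
if 27 <= z:
    if value < 31 > result:
        emit(20)
        offset = w[z]
    for result in z:
        log(value)
        print(z)
else:
    for result in value:
        offset = offset + value // result
        z = z + 26
value = value + (value - value)
for offset in result:
    emit(16)
    value = emit(result) // offset
w = value * offset
value = value - offset // offset
z = value + value

value = value - offset // offset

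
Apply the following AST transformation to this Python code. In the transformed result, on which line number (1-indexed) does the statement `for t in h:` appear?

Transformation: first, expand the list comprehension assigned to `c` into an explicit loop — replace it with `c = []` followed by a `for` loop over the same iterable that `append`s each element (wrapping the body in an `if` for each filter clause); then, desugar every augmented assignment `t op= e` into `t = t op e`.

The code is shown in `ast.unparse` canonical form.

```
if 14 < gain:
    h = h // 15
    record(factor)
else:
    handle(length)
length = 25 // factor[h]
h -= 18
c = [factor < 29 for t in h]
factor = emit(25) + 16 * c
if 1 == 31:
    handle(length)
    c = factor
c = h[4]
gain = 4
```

Transformed code:
if 14 < gain:
    h = h // 15
    record(factor)
else:
    handle(length)
length = 25 // factor[h]
h = h - 18
c = []
for t in h:
    c.append(factor < 29)
factor = emit(25) + 16 * c
if 1 == 31:
    handle(length)
    c = factor
c = h[4]
gain = 4

9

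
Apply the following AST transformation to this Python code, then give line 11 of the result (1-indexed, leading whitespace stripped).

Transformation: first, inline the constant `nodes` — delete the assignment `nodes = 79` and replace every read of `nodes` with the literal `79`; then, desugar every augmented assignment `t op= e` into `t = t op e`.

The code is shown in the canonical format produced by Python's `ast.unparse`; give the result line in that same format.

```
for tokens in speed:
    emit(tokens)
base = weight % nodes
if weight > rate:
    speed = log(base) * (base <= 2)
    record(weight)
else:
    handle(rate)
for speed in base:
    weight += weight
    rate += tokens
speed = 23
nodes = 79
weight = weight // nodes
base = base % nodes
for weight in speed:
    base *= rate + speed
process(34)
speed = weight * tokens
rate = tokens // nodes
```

rate = rate + tokens

Transformed code:
for tokens in speed:
    emit(tokens)
base = weight % 79
if weight > rate:
    speed = log(base) * (base <= 2)
    record(weight)
else:
    handle(rate)
for speed in base:
    weight = weight + weight
    rate = rate + tokens
speed = 23
weight = weight // 79
base = base % 79
for weight in speed:
    base = base * (rate + speed)
process(34)
speed = weight * tokens
rate = tokens // 79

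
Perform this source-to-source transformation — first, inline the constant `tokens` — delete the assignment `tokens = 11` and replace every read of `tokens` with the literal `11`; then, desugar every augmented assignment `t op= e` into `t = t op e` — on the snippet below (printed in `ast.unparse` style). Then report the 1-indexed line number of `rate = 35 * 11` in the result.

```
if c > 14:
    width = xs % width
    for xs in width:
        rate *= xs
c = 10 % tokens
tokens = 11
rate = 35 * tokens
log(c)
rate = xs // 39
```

6

Transformed code:
if c > 14:
    width = xs % width
    for xs in width:
        rate = rate * xs
c = 10 % 11
rate = 35 * 11
log(c)
rate = xs // 39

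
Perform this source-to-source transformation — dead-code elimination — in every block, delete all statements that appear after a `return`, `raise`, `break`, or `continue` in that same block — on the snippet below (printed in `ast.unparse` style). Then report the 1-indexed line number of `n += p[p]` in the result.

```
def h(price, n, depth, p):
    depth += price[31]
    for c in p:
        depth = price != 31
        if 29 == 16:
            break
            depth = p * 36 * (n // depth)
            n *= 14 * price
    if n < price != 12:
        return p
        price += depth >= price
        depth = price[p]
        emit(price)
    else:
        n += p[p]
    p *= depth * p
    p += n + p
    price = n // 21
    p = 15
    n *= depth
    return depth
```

Transformed code:
def h(price, n, depth, p):
    depth += price[31]
    for c in p:
        depth = price != 31
        if 29 == 16:
            break
    if n < price != 12:
        return p
    else:
        n += p[p]
    p *= depth * p
    p += n + p
    price = n // 21
    p = 15
    n *= depth
    return depth

10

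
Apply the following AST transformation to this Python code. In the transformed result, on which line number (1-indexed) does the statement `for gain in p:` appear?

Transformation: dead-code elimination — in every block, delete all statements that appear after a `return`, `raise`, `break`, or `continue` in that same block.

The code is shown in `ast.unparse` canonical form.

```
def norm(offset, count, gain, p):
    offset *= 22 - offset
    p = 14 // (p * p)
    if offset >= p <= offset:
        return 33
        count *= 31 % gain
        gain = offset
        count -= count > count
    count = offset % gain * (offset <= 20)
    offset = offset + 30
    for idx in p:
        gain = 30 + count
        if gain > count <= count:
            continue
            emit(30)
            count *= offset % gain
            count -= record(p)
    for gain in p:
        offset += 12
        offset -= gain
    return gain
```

Transformed code:
def norm(offset, count, gain, p):
    offset *= 22 - offset
    p = 14 // (p * p)
    if offset >= p <= offset:
        return 33
    count = offset % gain * (offset <= 20)
    offset = offset + 30
    for idx in p:
        gain = 30 + count
        if gain > count <= count:
            continue
    for gain in p:
        offset += 12
        offset -= gain
    return gain

12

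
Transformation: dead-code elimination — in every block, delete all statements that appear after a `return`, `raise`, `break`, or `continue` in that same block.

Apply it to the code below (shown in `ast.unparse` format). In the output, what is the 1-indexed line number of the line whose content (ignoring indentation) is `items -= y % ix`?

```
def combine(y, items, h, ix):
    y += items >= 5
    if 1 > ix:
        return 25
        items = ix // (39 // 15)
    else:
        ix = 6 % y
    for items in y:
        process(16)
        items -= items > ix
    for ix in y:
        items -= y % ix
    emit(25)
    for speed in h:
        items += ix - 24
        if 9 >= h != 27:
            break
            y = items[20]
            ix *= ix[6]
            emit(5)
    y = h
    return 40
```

11

Transformed code:
def combine(y, items, h, ix):
    y += items >= 5
    if 1 > ix:
        return 25
    else:
        ix = 6 % y
    for items in y:
        process(16)
        items -= items > ix
    for ix in y:
        items -= y % ix
    emit(25)
    for speed in h:
        items += ix - 24
        if 9 >= h != 27:
            break
    y = h
    return 40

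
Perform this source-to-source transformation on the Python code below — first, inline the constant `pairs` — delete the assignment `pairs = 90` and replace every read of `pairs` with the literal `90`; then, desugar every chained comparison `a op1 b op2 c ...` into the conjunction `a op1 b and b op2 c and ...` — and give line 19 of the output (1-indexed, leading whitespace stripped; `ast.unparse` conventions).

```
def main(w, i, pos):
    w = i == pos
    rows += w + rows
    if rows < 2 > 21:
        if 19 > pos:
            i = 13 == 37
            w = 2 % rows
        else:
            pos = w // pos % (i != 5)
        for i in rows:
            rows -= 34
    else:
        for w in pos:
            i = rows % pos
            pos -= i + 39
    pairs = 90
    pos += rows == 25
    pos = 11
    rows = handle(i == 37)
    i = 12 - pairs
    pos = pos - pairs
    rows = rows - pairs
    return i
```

Transformed code:
def main(w, i, pos):
    w = i == pos
    rows += w + rows
    if rows < 2 and 2 > 21:
        if 19 > pos:
            i = 13 == 37
            w = 2 % rows
        else:
            pos = w // pos % (i != 5)
        for i in rows:
            rows -= 34
    else:
        for w in pos:
            i = rows % pos
            pos -= i + 39
    pos += rows == 25
    pos = 11
    rows = handle(i == 37)
    i = 12 - 90
    pos = pos - 90
    rows = rows - 90
    return i

i = 12 - 90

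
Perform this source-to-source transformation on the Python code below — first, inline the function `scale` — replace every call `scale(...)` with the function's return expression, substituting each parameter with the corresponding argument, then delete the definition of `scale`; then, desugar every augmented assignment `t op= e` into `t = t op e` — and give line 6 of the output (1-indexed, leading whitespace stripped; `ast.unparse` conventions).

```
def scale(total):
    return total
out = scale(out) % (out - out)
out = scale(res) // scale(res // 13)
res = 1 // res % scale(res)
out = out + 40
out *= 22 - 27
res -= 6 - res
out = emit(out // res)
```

res = res - (6 - res)

Transformed code:
out = out % (out - out)
out = res // (res // 13)
res = 1 // res % res
out = out + 40
out = out * (22 - 27)
res = res - (6 - res)
out = emit(out // res)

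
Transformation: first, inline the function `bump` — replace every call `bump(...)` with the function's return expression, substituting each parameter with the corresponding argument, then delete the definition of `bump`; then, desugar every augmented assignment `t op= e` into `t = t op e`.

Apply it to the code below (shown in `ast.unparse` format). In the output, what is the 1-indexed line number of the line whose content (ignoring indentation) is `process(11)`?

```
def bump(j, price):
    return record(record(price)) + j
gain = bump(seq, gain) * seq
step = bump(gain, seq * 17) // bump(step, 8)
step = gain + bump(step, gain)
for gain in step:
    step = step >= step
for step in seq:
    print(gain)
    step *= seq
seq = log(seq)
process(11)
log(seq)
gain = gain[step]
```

Transformed code:
gain = (record(record(gain)) + seq) * seq
step = (record(record(seq * 17)) + gain) // (record(record(8)) + step)
step = gain + (record(record(gain)) + step)
for gain in step:
    step = step >= step
for step in seq:
    print(gain)
    step = step * seq
seq = log(seq)
process(11)
log(seq)
gain = gain[step]

10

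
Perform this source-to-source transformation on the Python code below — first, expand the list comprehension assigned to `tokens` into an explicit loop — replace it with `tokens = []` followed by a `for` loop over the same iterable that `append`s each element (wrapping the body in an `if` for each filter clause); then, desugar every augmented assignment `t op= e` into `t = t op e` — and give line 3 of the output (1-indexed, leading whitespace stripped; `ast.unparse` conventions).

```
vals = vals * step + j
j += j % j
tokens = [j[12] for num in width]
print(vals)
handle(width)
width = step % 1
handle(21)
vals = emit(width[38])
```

tokens = []

Transformed code:
vals = vals * step + j
j = j + j % j
tokens = []
for num in width:
    tokens.append(j[12])
print(vals)
handle(width)
width = step % 1
handle(21)
vals = emit(width[38])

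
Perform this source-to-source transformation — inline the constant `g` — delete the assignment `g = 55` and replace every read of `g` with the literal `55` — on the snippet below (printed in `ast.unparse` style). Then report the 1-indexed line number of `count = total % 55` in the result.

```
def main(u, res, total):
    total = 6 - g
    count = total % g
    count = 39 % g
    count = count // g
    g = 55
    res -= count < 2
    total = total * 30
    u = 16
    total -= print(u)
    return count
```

3

Transformed code:
def main(u, res, total):
    total = 6 - 55
    count = total % 55
    count = 39 % 55
    count = count // 55
    res -= count < 2
    total = total * 30
    u = 16
    total -= print(u)
    return count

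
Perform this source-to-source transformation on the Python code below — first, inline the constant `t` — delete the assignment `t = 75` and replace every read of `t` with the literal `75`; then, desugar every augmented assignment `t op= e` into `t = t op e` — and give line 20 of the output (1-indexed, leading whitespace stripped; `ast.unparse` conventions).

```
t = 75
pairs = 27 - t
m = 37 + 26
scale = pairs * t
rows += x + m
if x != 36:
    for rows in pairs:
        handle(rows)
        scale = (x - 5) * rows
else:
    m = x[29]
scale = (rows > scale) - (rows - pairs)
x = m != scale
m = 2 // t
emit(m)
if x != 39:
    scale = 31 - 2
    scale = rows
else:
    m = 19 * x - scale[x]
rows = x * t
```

rows = x * 75

Transformed code:
pairs = 27 - 75
m = 37 + 26
scale = pairs * 75
rows = rows + (x + m)
if x != 36:
    for rows in pairs:
        handle(rows)
        scale = (x - 5) * rows
else:
    m = x[29]
scale = (rows > scale) - (rows - pairs)
x = m != scale
m = 2 // 75
emit(m)
if x != 39:
    scale = 31 - 2
    scale = rows
else:
    m = 19 * x - scale[x]
rows = x * 75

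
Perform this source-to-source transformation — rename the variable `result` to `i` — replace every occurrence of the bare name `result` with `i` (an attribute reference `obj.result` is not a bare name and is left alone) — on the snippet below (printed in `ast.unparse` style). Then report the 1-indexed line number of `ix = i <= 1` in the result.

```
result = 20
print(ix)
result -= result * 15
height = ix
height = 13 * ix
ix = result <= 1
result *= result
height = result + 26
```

6

Transformed code:
i = 20
print(ix)
i -= i * 15
height = ix
height = 13 * ix
ix = i <= 1
i *= i
height = i + 26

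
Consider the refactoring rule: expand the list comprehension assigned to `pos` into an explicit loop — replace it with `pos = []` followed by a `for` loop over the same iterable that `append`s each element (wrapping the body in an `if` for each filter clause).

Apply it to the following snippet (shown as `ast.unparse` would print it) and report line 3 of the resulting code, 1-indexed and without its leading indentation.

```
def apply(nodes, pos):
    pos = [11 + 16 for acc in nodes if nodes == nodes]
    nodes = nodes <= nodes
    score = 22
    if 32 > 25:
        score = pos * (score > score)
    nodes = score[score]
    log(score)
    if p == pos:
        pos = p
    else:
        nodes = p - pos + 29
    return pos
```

for acc in nodes:

Transformed code:
def apply(nodes, pos):
    pos = []
    for acc in nodes:
        if nodes == nodes:
            pos.append(11 + 16)
    nodes = nodes <= nodes
    score = 22
    if 32 > 25:
        score = pos * (score > score)
    nodes = score[score]
    log(score)
    if p == pos:
        pos = p
    else:
        nodes = p - pos + 29
    return pos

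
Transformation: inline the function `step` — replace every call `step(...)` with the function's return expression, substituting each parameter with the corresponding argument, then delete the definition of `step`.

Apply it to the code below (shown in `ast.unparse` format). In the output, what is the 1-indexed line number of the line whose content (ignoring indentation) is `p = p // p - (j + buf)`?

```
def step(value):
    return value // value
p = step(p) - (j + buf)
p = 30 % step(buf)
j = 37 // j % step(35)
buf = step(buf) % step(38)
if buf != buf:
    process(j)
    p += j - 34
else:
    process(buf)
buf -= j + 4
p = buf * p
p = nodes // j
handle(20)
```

1

Transformed code:
p = p // p - (j + buf)
p = 30 % (buf // buf)
j = 37 // j % (35 // 35)
buf = buf // buf % (38 // 38)
if buf != buf:
    process(j)
    p += j - 34
else:
    process(buf)
buf -= j + 4
p = buf * p
p = nodes // j
handle(20)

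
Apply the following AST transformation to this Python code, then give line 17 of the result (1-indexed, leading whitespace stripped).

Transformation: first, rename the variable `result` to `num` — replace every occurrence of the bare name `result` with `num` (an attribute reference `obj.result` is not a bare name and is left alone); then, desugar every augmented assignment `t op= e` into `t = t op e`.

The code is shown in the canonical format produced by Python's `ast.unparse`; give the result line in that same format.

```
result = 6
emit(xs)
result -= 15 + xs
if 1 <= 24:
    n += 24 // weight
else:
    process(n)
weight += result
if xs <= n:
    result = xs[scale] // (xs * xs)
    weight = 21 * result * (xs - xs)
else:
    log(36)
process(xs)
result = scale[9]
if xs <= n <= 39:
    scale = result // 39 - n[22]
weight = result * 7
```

scale = num // 39 - n[22]

Transformed code:
num = 6
emit(xs)
num = num - (15 + xs)
if 1 <= 24:
    n = n + 24 // weight
else:
    process(n)
weight = weight + num
if xs <= n:
    num = xs[scale] // (xs * xs)
    weight = 21 * num * (xs - xs)
else:
    log(36)
process(xs)
num = scale[9]
if xs <= n <= 39:
    scale = num // 39 - n[22]
weight = num * 7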